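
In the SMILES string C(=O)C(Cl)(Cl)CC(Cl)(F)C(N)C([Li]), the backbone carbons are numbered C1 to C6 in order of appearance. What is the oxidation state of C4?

Bonds to more-electronegative neighbours contribute +1 each, bonds to H or metals contribute −1 each, and C–C bonds contribute 0.
C4 has one bond to C (0), one bond to C (0), one bond to Cl (+1), one bond to F (+1).
Oxidation state = 0 + 0 + 1 + 1 = +2.

+2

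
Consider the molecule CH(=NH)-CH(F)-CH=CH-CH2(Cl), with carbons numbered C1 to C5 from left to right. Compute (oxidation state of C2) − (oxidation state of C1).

C2: 2C, 1H, 1F → 0 − 1 + 1 = 0
C1: 1C, 1H, 2N → 0 − 1 + 2 = +1
Difference: 0 − (+1) = -1.

-1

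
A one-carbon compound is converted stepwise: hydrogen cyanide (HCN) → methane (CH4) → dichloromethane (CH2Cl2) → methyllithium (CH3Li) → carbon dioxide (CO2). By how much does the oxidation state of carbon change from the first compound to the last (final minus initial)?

Carbon oxidation states along the series — hydrogen cyanide: +2, methane: -4, dichloromethane: 0, methyllithium: -4, carbon dioxide: +4.
Net change = +4 − (+2) = +2.

+2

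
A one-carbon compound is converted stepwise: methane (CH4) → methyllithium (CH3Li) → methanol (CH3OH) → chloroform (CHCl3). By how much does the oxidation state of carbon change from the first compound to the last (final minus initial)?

Carbon oxidation states along the series — methane: -4, methyllithium: -4, methanol: -2, chloroform: +2.
Net change = +2 − (-4) = +6.

+6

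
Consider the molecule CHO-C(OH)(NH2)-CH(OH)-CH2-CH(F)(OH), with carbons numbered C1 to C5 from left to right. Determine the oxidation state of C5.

Bonds to more-electronegative neighbours contribute +1 each, bonds to H or metals contribute −1 each, and C–C bonds contribute 0.
C5 has one bond to C (0), one bond to H (-1), one bond to F (+1), one bond to O (+1).
Oxidation state = 0 − 1 + 1 + 1 = +1.

+1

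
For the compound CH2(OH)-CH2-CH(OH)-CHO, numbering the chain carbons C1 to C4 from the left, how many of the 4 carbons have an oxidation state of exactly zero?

Count +1 for every bond to an atom more electronegative than carbon and −1 for every bond to one less electronegative; C–C bonds are 0. Tallying each carbon:
C1: 1C, 2H, 1O → 0 − 2 + 1 = -1
C2: 2C, 2H → 0 − 2 = -2
C3: 2C, 1H, 1O → 0 − 1 + 1 = 0
C4: 1C, 1H, 2O → 0 − 1 + 2 = +1
1 carbon (C3) meets the condition.

1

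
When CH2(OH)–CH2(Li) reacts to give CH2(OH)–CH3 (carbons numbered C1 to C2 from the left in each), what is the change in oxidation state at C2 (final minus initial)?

Before: C2 has 1 bond to C, 2 bonds to H, 1 bond to Li → oxidation state -3.
After: C2 has 1 bond to C, 3 bonds to H → oxidation state -3.
Δ = -3 − (-3) = 0, so no net redox change at C2.

0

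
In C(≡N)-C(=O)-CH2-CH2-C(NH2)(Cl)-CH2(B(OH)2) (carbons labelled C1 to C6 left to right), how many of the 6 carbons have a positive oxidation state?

Tallying each carbon's bonds:
C1: 1C, 3N → 0 + 3 = +3
C2: 2C, 2O → 0 + 2 = +2
C3: 2C, 2H → 0 − 2 = -2
C4: 2C, 2H → 0 − 2 = -2
C5: 2C, 1N, 1Cl → 0 + 1 + 1 = +2
C6: 1C, 2H, 1B → 0 − 2 − 1 = -3
3 carbons (C1, C2, C5) meet the condition.

3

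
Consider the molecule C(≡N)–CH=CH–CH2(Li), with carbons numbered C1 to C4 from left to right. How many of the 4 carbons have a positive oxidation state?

Tallying each carbon's bonds:
C1: 1C, 3N → 0 + 3 = +3
C2: 3C, 1H → 0 − 1 = -1
C3: 3C, 1H → 0 − 1 = -1
C4: 1C, 2H, 1Li → 0 − 2 − 1 = -3
1 carbon (C1) meets the condition.

1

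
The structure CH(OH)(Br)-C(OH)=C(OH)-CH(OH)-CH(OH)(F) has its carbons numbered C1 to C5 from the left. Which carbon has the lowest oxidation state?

C4

Tallying each carbon's bonds:
C1: 1C, 1H, 1O, 1Br → 0 − 1 + 1 + 1 = +1
C2: 3C, 1O → 0 + 1 = +1
C3: 3C, 1O → 0 + 1 = +1
C4: 2C, 1H, 1O → 0 − 1 + 1 = 0
C5: 1C, 1H, 1O, 1F → 0 − 1 + 1 + 1 = +1
The most reduced carbon is C4 at 0.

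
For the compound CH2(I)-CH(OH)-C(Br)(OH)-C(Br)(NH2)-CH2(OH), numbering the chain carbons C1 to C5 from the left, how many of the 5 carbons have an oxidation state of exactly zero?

Assign +1 per bond to O/N/halogen, −1 per bond to H or an electropositive element, and 0 per bond to carbon. Tallying each carbon:
C1: 1C, 2H, 1I → 0 − 2 + 1 = -1
C2: 2C, 1H, 1O → 0 − 1 + 1 = 0
C3: 2C, 1O, 1Br → 0 + 1 + 1 = +2
C4: 2C, 1N, 1Br → 0 + 1 + 1 = +2
C5: 1C, 2H, 1O → 0 − 2 + 1 = -1
1 carbon (C2) meets the condition.

1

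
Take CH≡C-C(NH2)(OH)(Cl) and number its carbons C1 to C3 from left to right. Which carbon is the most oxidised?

Tallying each carbon's bonds:
C1: 3C, 1H → 0 − 1 = -1
C2: 4C → 0 = 0
C3: 1C, 1O, 1N, 1Cl → 0 + 1 + 1 + 1 = +3
The most oxidised carbon is C3 at +3.

C3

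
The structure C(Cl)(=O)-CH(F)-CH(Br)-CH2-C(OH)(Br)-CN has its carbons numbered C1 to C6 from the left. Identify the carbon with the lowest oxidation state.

C4

Tallying each carbon's bonds:
C1: 1C, 2O, 1Cl → 0 + 2 + 1 = +3
C2: 2C, 1H, 1F → 0 − 1 + 1 = 0
C3: 2C, 1H, 1Br → 0 − 1 + 1 = 0
C4: 2C, 2H → 0 − 2 = -2
C5: 2C, 1O, 1Br → 0 + 1 + 1 = +2
C6: 1C, 3N → 0 + 3 = +3
The most reduced carbon is C4 at -2.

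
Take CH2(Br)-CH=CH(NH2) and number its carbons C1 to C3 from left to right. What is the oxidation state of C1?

-1

Count +1 for every bond to an atom more electronegative than carbon and −1 for every bond to one less electronegative; C–C bonds are 0.
C1 has one bond to C (0), one bond to Br (+1), one bond to H (-1), one bond to H (-1).
Oxidation state = 0 + 1 − 1 − 1 = -1.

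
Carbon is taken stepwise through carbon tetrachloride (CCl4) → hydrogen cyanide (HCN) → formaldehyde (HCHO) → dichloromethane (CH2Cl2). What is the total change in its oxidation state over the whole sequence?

-4

Carbon oxidation states along the series — carbon tetrachloride: +4, hydrogen cyanide: +2, formaldehyde: 0, dichloromethane: 0.
Net change = 0 − (+4) = -4.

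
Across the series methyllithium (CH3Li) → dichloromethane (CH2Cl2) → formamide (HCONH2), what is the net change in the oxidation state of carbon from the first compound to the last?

+6

Carbon oxidation states along the series — methyllithium: -4, dichloromethane: 0, formamide: +2.
Net change = +2 − (-4) = +6.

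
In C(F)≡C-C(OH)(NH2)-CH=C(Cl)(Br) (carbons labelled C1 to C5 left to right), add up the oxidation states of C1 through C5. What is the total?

Tallying each carbon's bonds:
C1: 3C, 1F → 0 + 1 = +1
C2: 4C → 0 = 0
C3: 2C, 1O, 1N → 0 + 1 + 1 = +2
C4: 3C, 1H → 0 − 1 = -1
C5: 2C, 1Cl, 1Br → 0 + 1 + 1 = +2
Sum = +1 + 0 + 2 − 1 + 2 = +4.

+4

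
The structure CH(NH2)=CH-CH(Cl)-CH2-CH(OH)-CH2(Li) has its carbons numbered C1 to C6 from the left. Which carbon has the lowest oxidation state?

Tallying each carbon's bonds:
C1: 2C, 1H, 1N → 0 − 1 + 1 = 0
C2: 3C, 1H → 0 − 1 = -1
C3: 2C, 1H, 1Cl → 0 − 1 + 1 = 0
C4: 2C, 2H → 0 − 2 = -2
C5: 2C, 1H, 1O → 0 − 1 + 1 = 0
C6: 1C, 2H, 1Li → 0 − 2 − 1 = -3
The most reduced carbon is C6 at -3.

C6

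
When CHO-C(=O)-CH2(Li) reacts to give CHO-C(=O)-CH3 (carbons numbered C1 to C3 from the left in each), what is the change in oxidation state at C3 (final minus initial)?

0

Before: C3 has 1 bond to C, 2 bonds to H, 1 bond to Li → oxidation state -3.
After: C3 has 1 bond to C, 3 bonds to H → oxidation state -3.
Δ = -3 − (-3) = 0, so no net redox change at C3.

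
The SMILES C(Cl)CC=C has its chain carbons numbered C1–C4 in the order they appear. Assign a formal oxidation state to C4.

-2

Assign +1 per bond to O/N/halogen, −1 per bond to H or an electropositive element, and 0 per bond to carbon.
C4 has a double bond to C (2×0 = 0), one bond to H (-1), one bond to H (-1).
Oxidation state = 0 − 1 − 1 = -2.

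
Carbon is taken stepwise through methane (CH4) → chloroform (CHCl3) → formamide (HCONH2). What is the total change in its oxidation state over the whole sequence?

Carbon oxidation states along the series — methane: -4, chloroform: +2, formamide: +2.
Net change = +2 − (-4) = +6.

+6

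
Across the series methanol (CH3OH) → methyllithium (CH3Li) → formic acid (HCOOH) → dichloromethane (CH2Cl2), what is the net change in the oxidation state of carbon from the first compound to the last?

+2

Carbon oxidation states along the series — methanol: -2, methyllithium: -4, formic acid: +2, dichloromethane: 0.
Net change = 0 − (-2) = +2.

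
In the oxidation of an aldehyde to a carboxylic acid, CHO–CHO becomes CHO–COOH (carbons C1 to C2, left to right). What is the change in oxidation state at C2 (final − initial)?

+2

Before: C2 has 1 bond to C, 1 bond to H, 2 bonds to O → oxidation state +1.
After: C2 has 1 bond to C, 3 bonds to O → oxidation state +3.
Δ = +3 − (+1) = +2, so this is an oxidation at C2.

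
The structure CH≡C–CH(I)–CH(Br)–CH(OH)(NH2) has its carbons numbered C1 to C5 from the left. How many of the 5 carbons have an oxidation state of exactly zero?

3

Assign +1 per bond to O/N/halogen, −1 per bond to H or an electropositive element, and 0 per bond to carbon. Tallying each carbon:
C1: 3C, 1H → 0 − 1 = -1
C2: 4C → 0 = 0
C3: 2C, 1H, 1I → 0 − 1 + 1 = 0
C4: 2C, 1H, 1Br → 0 − 1 + 1 = 0
C5: 1C, 1H, 1O, 1N → 0 − 1 + 1 + 1 = +1
3 carbons (C2, C3, C4) meet the condition.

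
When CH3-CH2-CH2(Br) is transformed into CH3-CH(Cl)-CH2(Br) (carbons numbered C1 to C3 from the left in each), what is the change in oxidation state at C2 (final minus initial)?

Before: C2 has 2 bonds to C, 2 bonds to H → oxidation state -2.
After: C2 has 2 bonds to C, 1 bond to H, 1 bond to Cl → oxidation state 0.
Δ = 0 − (-2) = +2, so this is an oxidation at C2.

+2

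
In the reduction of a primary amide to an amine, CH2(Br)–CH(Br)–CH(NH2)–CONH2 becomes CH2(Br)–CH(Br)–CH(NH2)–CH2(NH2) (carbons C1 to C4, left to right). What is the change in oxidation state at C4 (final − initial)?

Before: C4 has 1 bond to C, 2 bonds to O, 1 bond to N → oxidation state +3.
After: C4 has 1 bond to C, 2 bonds to H, 1 bond to N → oxidation state -1.
Δ = -1 − (+3) = -4, so this is a reduction at C4.

-4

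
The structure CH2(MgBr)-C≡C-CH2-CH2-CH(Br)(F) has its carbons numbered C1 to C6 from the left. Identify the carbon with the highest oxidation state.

Tallying each carbon's bonds:
C1: 1C, 2H, 1Mg → 0 − 2 − 1 = -3
C2: 4C → 0 = 0
C3: 4C → 0 = 0
C4: 2C, 2H → 0 − 2 = -2
C5: 2C, 2H → 0 − 2 = -2
C6: 1C, 1H, 1F, 1Br → 0 − 1 + 1 + 1 = +1
The most oxidised carbon is C6 at +1.

C6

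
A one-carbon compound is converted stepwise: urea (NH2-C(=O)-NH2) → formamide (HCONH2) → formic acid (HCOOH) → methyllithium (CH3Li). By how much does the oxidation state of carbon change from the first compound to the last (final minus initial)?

Carbon oxidation states along the series — urea: +4, formamide: +2, formic acid: +2, methyllithium: -4.
Net change = -4 − (+4) = -8.

-8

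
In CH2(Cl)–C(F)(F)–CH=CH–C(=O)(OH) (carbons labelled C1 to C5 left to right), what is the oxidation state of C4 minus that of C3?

C4: 3C, 1H → 0 − 1 = -1
C3: 3C, 1H → 0 − 1 = -1
Difference: -1 − (-1) = 0.

0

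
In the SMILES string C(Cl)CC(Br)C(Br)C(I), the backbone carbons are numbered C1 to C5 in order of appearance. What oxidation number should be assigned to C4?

C4 has one bond to C (0), one bond to C (0), one bond to Br (+1), one bond to H (-1).
Oxidation state = 0 + 0 + 1 − 1 = 0.

0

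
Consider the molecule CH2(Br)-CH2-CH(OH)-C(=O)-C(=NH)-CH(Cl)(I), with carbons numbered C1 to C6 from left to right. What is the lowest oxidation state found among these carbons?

Tallying each carbon's bonds:
C1: 1C, 2H, 1Br → 0 − 2 + 1 = -1
C2: 2C, 2H → 0 − 2 = -2
C3: 2C, 1H, 1O → 0 − 1 + 1 = 0
C4: 2C, 2O → 0 + 2 = +2
C5: 2C, 2N → 0 + 2 = +2
C6: 1C, 1H, 1Cl, 1I → 0 − 1 + 1 + 1 = +1
The lowest value is -2.

-2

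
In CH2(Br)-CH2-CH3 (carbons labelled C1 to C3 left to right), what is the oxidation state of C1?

-1

C1 has one bond to C (0), one bond to H (-1), one bond to H (-1), one bond to Br (+1).
Oxidation state = 0 − 1 − 1 + 1 = -1.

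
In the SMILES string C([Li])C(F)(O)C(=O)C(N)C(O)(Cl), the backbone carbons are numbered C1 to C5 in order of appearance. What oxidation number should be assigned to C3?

+2

Count +1 for every bond to an atom more electronegative than carbon and −1 for every bond to one less electronegative; C–C bonds are 0.
C3 has one bond to C (0), one bond to C (0), a double bond to O (2×+1 = +2).
Oxidation state = 0 + 0 + 2 = +2.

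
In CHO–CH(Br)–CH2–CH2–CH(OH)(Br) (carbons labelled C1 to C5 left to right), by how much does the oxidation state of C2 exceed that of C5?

C2: 2C, 1H, 1Br → 0 − 1 + 1 = 0
C5: 1C, 1H, 1O, 1Br → 0 − 1 + 1 + 1 = +1
Difference: 0 − (+1) = -1.

-1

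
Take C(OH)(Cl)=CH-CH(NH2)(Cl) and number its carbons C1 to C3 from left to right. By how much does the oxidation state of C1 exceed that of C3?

C1: 2C, 1O, 1Cl → 0 + 1 + 1 = +2
C3: 1C, 1H, 1N, 1Cl → 0 − 1 + 1 + 1 = +1
Difference: +2 − (+1) = +1.

+1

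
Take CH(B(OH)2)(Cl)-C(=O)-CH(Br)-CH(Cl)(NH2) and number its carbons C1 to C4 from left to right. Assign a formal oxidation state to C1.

C1 has one bond to C (0), one bond to H (-1), one bond to B (-1), one bond to Cl (+1).
Oxidation state = 0 − 1 − 1 + 1 = -1.

-1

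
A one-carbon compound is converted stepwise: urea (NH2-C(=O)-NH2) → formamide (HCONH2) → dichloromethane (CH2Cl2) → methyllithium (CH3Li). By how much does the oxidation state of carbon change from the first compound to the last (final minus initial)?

-8

Carbon oxidation states along the series — urea: +4, formamide: +2, dichloromethane: 0, methyllithium: -4.
Net change = -4 − (+4) = -8.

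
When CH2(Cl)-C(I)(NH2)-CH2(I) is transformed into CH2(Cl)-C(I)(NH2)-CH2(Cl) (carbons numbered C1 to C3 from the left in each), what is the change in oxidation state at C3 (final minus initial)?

Before: C3 has 1 bond to C, 2 bonds to H, 1 bond to I → oxidation state -1.
After: C3 has 1 bond to C, 2 bonds to H, 1 bond to Cl → oxidation state -1.
Δ = -1 − (-1) = 0, so no net redox change at C3.

0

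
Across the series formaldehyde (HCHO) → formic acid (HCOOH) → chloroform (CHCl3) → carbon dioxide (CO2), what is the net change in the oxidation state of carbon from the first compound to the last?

+4

Carbon oxidation states along the series — formaldehyde: 0, formic acid: +2, chloroform: +2, carbon dioxide: +4.
Net change = +4 − (0) = +4.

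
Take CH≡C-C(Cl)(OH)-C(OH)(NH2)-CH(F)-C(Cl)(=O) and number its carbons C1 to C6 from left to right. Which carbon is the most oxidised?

Each bond to a more electronegative atom (O, N, halogen) counts +1, each bond to a less electronegative atom (H, metal, B, Si) counts −1, and each C–C bond counts 0. Tallying each carbon:
C1: 3C, 1H → 0 − 1 = -1
C2: 4C → 0 = 0
C3: 2C, 1O, 1Cl → 0 + 1 + 1 = +2
C4: 2C, 1O, 1N → 0 + 1 + 1 = +2
C5: 2C, 1H, 1F → 0 − 1 + 1 = 0
C6: 1C, 2O, 1Cl → 0 + 2 + 1 = +3
The most oxidised carbon is C6 at +3.

C6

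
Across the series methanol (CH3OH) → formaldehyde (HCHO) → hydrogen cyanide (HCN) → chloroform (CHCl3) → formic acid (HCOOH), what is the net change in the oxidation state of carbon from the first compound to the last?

Carbon oxidation states along the series — methanol: -2, formaldehyde: 0, hydrogen cyanide: +2, chloroform: +2, formic acid: +2.
Net change = +2 − (-2) = +4.

+4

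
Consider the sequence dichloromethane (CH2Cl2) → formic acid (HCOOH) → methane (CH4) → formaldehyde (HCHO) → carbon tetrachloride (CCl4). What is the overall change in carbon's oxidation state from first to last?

+4

Carbon oxidation states along the series — dichloromethane: 0, formic acid: +2, methane: -4, formaldehyde: 0, carbon tetrachloride: +4.
Net change = +4 − (0) = +4.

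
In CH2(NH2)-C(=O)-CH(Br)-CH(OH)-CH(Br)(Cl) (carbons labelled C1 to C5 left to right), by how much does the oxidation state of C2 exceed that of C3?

+2

C2: 2C, 2O → 0 + 2 = +2
C3: 2C, 1H, 1Br → 0 − 1 + 1 = 0
Difference: +2 − (0) = +2.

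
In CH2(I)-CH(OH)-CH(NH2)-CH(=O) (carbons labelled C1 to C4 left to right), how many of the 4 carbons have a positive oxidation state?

1

Tallying each carbon's bonds:
C1: 1C, 2H, 1I → 0 − 2 + 1 = -1
C2: 2C, 1H, 1O → 0 − 1 + 1 = 0
C3: 2C, 1H, 1N → 0 − 1 + 1 = 0
C4: 1C, 1H, 2O → 0 − 1 + 2 = +1
1 carbon (C4) meets the condition.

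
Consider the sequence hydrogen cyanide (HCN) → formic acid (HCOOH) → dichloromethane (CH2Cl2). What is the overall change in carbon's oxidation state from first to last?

Carbon oxidation states along the series — hydrogen cyanide: +2, formic acid: +2, dichloromethane: 0.
Net change = 0 − (+2) = -2.

-2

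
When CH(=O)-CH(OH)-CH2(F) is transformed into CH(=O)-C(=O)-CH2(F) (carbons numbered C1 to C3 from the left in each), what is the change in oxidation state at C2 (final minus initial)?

Before: C2 has 2 bonds to C, 1 bond to H, 1 bond to O → oxidation state 0.
After: C2 has 2 bonds to C, 2 bonds to O → oxidation state +2.
Δ = +2 − (0) = +2, so this is an oxidation at C2.

+2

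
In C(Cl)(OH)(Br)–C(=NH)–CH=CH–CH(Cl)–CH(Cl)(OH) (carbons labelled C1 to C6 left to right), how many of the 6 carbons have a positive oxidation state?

Count +1 for every bond to an atom more electronegative than carbon and −1 for every bond to one less electronegative; C–C bonds are 0. Tallying each carbon:
C1: 1C, 1O, 1Cl, 1Br → 0 + 1 + 1 + 1 = +3
C2: 2C, 2N → 0 + 2 = +2
C3: 3C, 1H → 0 − 1 = -1
C4: 3C, 1H → 0 − 1 = -1
C5: 2C, 1H, 1Cl → 0 − 1 + 1 = 0
C6: 1C, 1H, 1O, 1Cl → 0 − 1 + 1 + 1 = +1
3 carbons (C1, C2, C6) meet the condition.

3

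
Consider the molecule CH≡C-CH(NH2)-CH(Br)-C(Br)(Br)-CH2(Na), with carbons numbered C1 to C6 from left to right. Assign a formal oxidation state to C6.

-3

C6 has one bond to C (0), one bond to H (-1), one bond to Na (-1), one bond to H (-1).
Oxidation state = 0 − 1 − 1 − 1 = -3.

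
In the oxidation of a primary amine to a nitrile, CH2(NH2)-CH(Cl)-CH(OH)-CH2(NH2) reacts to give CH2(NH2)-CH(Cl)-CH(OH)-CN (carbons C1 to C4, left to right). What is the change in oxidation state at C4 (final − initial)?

Before: C4 has 1 bond to C, 2 bonds to H, 1 bond to N → oxidation state -1.
After: C4 has 1 bond to C, 3 bonds to N → oxidation state +3.
Δ = +3 − (-1) = +4, so this is an oxidation at C4.

+4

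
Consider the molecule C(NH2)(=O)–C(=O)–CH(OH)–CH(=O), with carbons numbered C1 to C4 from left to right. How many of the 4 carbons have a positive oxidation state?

3

Tallying each carbon's bonds:
C1: 1C, 2O, 1N → 0 + 2 + 1 = +3
C2: 2C, 2O → 0 + 2 = +2
C3: 2C, 1H, 1O → 0 − 1 + 1 = 0
C4: 1C, 1H, 2O → 0 − 1 + 2 = +1
3 carbons (C1, C2, C4) meet the condition.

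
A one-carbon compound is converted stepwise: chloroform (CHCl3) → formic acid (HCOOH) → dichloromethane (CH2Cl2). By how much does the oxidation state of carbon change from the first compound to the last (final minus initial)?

-2

Carbon oxidation states along the series — chloroform: +2, formic acid: +2, dichloromethane: 0.
Net change = 0 − (+2) = -2.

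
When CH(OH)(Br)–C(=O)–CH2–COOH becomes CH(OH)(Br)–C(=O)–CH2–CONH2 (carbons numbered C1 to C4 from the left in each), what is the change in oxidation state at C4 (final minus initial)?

0

Before: C4 has 1 bond to C, 3 bonds to O → oxidation state +3.
After: C4 has 1 bond to C, 2 bonds to O, 1 bond to N → oxidation state +3.
Δ = +3 − (+3) = 0, so no net redox change at C4.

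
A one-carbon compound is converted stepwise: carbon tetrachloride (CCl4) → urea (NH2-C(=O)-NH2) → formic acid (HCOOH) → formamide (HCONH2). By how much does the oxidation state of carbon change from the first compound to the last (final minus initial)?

-2

Carbon oxidation states along the series — carbon tetrachloride: +4, urea: +4, formic acid: +2, formamide: +2.
Net change = +2 − (+4) = -2.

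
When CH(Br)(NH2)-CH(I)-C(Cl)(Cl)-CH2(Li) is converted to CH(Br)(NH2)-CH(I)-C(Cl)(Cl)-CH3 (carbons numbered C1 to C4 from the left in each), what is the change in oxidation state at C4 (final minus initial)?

0

Before: C4 has 1 bond to C, 2 bonds to H, 1 bond to Li → oxidation state -3.
After: C4 has 1 bond to C, 3 bonds to H → oxidation state -3.
Δ = -3 − (-3) = 0, so no net redox change at C4.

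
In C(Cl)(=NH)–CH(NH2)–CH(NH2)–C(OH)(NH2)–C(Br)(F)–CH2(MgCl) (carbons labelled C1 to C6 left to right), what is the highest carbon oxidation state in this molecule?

+3

Tallying each carbon's bonds:
C1: 1C, 2N, 1Cl → 0 + 2 + 1 = +3
C2: 2C, 1H, 1N → 0 − 1 + 1 = 0
C3: 2C, 1H, 1N → 0 − 1 + 1 = 0
C4: 2C, 1O, 1N → 0 + 1 + 1 = +2
C5: 2C, 1F, 1Br → 0 + 1 + 1 = +2
C6: 1C, 2H, 1Mg → 0 − 2 − 1 = -3
The highest value is +3.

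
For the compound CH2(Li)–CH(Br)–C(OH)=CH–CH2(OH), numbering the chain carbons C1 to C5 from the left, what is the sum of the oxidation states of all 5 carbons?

Tallying each carbon's bonds:
C1: 1C, 2H, 1Li → 0 − 2 − 1 = -3
C2: 2C, 1H, 1Br → 0 − 1 + 1 = 0
C3: 3C, 1O → 0 + 1 = +1
C4: 3C, 1H → 0 − 1 = -1
C5: 1C, 2H, 1O → 0 − 2 + 1 = -1
Sum = -3 + 0 + 1 − 1 − 1 = -4.

-4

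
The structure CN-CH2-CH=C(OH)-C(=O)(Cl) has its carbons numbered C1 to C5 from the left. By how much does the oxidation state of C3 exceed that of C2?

C3: 3C, 1H → 0 − 1 = -1
C2: 2C, 2H → 0 − 2 = -2
Difference: -1 − (-2) = +1.

+1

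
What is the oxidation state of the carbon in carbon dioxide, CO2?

The carbon has a double bond to O (2×+1 = +2), a double bond to O (2×+1 = +2).
Oxidation state = +2 + 2 = +4.

+4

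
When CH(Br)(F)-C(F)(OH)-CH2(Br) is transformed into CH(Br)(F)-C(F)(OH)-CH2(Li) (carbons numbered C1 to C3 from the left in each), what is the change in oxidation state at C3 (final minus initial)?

Before: C3 has 1 bond to C, 2 bonds to H, 1 bond to Br → oxidation state -1.
After: C3 has 1 bond to C, 2 bonds to H, 1 bond to Li → oxidation state -3.
Δ = -3 − (-1) = -2, so this is a reduction at C3.

-2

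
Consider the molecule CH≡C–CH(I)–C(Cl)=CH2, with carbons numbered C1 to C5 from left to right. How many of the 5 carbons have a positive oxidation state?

1

Assign +1 per bond to O/N/halogen, −1 per bond to H or an electropositive element, and 0 per bond to carbon. Tallying each carbon:
C1: 3C, 1H → 0 − 1 = -1
C2: 4C → 0 = 0
C3: 2C, 1H, 1I → 0 − 1 + 1 = 0
C4: 3C, 1Cl → 0 + 1 = +1
C5: 2C, 2H → 0 − 2 = -2
1 carbon (C4) meets the condition.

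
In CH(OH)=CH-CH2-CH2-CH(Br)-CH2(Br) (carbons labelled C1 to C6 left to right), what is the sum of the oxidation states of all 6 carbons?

Tallying each carbon's bonds:
C1: 2C, 1H, 1O → 0 − 1 + 1 = 0
C2: 3C, 1H → 0 − 1 = -1
C3: 2C, 2H → 0 − 2 = -2
C4: 2C, 2H → 0 − 2 = -2
C5: 2C, 1H, 1Br → 0 − 1 + 1 = 0
C6: 1C, 2H, 1Br → 0 − 2 + 1 = -1
Sum = 0 − 1 − 2 − 2 + 0 − 1 = -6.

-6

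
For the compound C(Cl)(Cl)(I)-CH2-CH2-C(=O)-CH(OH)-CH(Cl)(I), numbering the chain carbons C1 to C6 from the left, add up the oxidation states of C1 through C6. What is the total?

Tallying each carbon's bonds:
C1: 1C, 2Cl, 1I → 0 + 2 + 1 = +3
C2: 2C, 2H → 0 − 2 = -2
C3: 2C, 2H → 0 − 2 = -2
C4: 2C, 2O → 0 + 2 = +2
C5: 2C, 1H, 1O → 0 − 1 + 1 = 0
C6: 1C, 1H, 1Cl, 1I → 0 − 1 + 1 + 1 = +1
Sum = +3 − 2 − 2 + 2 + 0 + 1 = +2.

+2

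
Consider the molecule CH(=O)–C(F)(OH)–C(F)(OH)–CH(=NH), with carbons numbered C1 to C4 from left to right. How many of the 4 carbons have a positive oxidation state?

Tallying each carbon's bonds:
C1: 1C, 1H, 2O → 0 − 1 + 2 = +1
C2: 2C, 1O, 1F → 0 + 1 + 1 = +2
C3: 2C, 1O, 1F → 0 + 1 + 1 = +2
C4: 1C, 1H, 2N → 0 − 1 + 2 = +1
4 carbons (C1, C2, C3, C4) meet the condition.

4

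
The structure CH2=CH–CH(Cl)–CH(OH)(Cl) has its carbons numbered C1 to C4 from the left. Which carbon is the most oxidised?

C4

Assign +1 per bond to O/N/halogen, −1 per bond to H or an electropositive element, and 0 per bond to carbon. Tallying each carbon:
C1: 2C, 2H → 0 − 2 = -2
C2: 3C, 1H → 0 − 1 = -1
C3: 2C, 1H, 1Cl → 0 − 1 + 1 = 0
C4: 1C, 1H, 1O, 1Cl → 0 − 1 + 1 + 1 = +1
The most oxidised carbon is C4 at +1.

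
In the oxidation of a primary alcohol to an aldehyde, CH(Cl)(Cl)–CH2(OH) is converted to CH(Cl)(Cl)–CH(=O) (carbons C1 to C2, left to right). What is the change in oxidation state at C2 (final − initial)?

+2

Before: C2 has 1 bond to C, 2 bonds to H, 1 bond to O → oxidation state -1.
After: C2 has 1 bond to C, 1 bond to H, 2 bonds to O → oxidation state +1.
Δ = +1 − (-1) = +2, so this is an oxidation at C2.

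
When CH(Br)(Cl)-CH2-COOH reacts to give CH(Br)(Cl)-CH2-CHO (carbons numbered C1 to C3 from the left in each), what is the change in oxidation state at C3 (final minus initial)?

Before: C3 has 1 bond to C, 3 bonds to O → oxidation state +3.
After: C3 has 1 bond to C, 1 bond to H, 2 bonds to O → oxidation state +1.
Δ = +1 − (+3) = -2, so this is a reduction at C3.

-2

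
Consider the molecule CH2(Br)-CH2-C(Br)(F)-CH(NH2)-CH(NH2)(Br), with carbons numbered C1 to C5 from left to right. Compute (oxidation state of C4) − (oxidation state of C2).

C4: 2C, 1H, 1N → 0 − 1 + 1 = 0
C2: 2C, 2H → 0 − 2 = -2
Difference: 0 − (-2) = +2.

+2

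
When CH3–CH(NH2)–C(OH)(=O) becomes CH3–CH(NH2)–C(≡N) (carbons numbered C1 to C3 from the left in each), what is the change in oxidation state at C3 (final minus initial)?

Before: C3 has 1 bond to C, 3 bonds to O → oxidation state +3.
After: C3 has 1 bond to C, 3 bonds to N → oxidation state +3.
Δ = +3 − (+3) = 0, so no net redox change at C3.

0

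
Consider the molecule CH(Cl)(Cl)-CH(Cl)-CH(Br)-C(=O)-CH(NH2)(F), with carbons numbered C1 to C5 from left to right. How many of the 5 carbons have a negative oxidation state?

Assign +1 per bond to O/N/halogen, −1 per bond to H or an electropositive element, and 0 per bond to carbon. Tallying each carbon:
C1: 1C, 1H, 2Cl → 0 − 1 + 2 = +1
C2: 2C, 1H, 1Cl → 0 − 1 + 1 = 0
C3: 2C, 1H, 1Br → 0 − 1 + 1 = 0
C4: 2C, 2O → 0 + 2 = +2
C5: 1C, 1H, 1N, 1F → 0 − 1 + 1 + 1 = +1
0 carbons meet the condition.

0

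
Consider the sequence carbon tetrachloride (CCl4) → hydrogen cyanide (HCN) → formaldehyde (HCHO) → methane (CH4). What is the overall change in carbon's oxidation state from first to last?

Carbon oxidation states along the series — carbon tetrachloride: +4, hydrogen cyanide: +2, formaldehyde: 0, methane: -4.
Net change = -4 − (+4) = -8.

-8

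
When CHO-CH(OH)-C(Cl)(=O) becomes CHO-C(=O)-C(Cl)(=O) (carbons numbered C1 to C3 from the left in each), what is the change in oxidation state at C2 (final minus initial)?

+2

Before: C2 has 2 bonds to C, 1 bond to H, 1 bond to O → oxidation state 0.
After: C2 has 2 bonds to C, 2 bonds to O → oxidation state +2.
Δ = +2 − (0) = +2, so this is an oxidation at C2.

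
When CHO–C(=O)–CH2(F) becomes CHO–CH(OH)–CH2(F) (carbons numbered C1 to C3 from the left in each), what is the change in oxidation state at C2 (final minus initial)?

-2

Before: C2 has 2 bonds to C, 2 bonds to O → oxidation state +2.
After: C2 has 2 bonds to C, 1 bond to H, 1 bond to O → oxidation state 0.
Δ = 0 − (+2) = -2, so this is a reduction at C2.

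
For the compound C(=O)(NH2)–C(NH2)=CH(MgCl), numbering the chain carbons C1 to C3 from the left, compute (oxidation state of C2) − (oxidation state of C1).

-2

C2: 3C, 1N → 0 + 1 = +1
C1: 1C, 2O, 1N → 0 + 2 + 1 = +3
Difference: +1 − (+3) = -2.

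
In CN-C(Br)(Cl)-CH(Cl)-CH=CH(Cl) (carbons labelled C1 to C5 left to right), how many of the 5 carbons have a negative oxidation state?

1

Each bond to a more electronegative atom (O, N, halogen) counts +1, each bond to a less electronegative atom (H, metal, B, Si) counts −1, and each C–C bond counts 0. Tallying each carbon:
C1: 1C, 3N → 0 + 3 = +3
C2: 2C, 1Cl, 1Br → 0 + 1 + 1 = +2
C3: 2C, 1H, 1Cl → 0 − 1 + 1 = 0
C4: 3C, 1H → 0 − 1 = -1
C5: 2C, 1H, 1Cl → 0 − 1 + 1 = 0
1 carbon (C4) meets the condition.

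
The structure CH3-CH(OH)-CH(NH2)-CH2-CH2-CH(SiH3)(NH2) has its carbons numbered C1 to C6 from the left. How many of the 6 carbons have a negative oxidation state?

Tallying each carbon's bonds:
C1: 1C, 3H → 0 − 3 = -3
C2: 2C, 1H, 1O → 0 − 1 + 1 = 0
C3: 2C, 1H, 1N → 0 − 1 + 1 = 0
C4: 2C, 2H → 0 − 2 = -2
C5: 2C, 2H → 0 − 2 = -2
C6: 1C, 1H, 1N, 1Si → 0 − 1 + 1 − 1 = -1
4 carbons (C1, C4, C5, C6) meet the condition.

4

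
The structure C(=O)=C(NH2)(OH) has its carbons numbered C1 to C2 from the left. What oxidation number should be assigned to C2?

+2

Count +1 for every bond to an atom more electronegative than carbon and −1 for every bond to one less electronegative; C–C bonds are 0.
C2 has a double bond to C (2×0 = 0), one bond to N (+1), one bond to O (+1).
Oxidation state = 0 + 1 + 1 = +2.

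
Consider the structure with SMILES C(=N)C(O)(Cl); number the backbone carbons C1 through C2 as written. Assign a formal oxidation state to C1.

Bonds to more-electronegative neighbours contribute +1 each, bonds to H or metals contribute −1 each, and C–C bonds contribute 0.
C1 has one bond to C (0), a double bond to N (2×+1 = +2), one bond to H (-1).
Oxidation state = 0 + 2 − 1 = +1.

+1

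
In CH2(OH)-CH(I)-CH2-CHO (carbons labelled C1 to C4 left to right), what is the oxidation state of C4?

+1

C4 has one bond to C (0), a double bond to O (2×+1 = +2), one bond to H (-1).
Oxidation state = 0 + 2 − 1 = +1.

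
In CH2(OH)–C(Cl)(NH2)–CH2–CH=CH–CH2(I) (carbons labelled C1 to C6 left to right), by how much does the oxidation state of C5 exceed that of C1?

C5: 3C, 1H → 0 − 1 = -1
C1: 1C, 2H, 1O → 0 − 2 + 1 = -1
Difference: -1 − (-1) = 0.

0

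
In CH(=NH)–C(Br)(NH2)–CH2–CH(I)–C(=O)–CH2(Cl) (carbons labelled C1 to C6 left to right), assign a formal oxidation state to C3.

Assign +1 per bond to O/N/halogen, −1 per bond to H or an electropositive element, and 0 per bond to carbon.
C3 has one bond to C (0), one bond to C (0), one bond to H (-1), one bond to H (-1).
Oxidation state = 0 + 0 − 1 − 1 = -2.

-2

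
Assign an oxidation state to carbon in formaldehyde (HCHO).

Bonds to more-electronegative neighbours contribute +1 each, bonds to H or metals contribute −1 each, and C–C bonds contribute 0.
The carbon has one bond to H (-1), one bond to H (-1), a double bond to O (2×+1 = +2).
Oxidation state = -1 − 1 + 2 = 0.

0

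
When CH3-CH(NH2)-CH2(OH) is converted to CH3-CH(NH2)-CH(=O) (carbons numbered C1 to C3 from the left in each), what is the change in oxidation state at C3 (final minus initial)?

Before: C3 has 1 bond to C, 2 bonds to H, 1 bond to O → oxidation state -1.
After: C3 has 1 bond to C, 1 bond to H, 2 bonds to O → oxidation state +1.
Δ = +1 − (-1) = +2, so this is an oxidation at C3.

+2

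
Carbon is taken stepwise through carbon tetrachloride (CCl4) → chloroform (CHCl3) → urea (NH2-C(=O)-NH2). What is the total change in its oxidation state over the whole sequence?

0

Carbon oxidation states along the series — carbon tetrachloride: +4, chloroform: +2, urea: +4.
Net change = +4 − (+4) = 0.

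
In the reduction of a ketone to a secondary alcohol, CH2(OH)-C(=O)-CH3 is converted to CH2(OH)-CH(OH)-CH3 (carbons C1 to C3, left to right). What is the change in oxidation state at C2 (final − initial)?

Before: C2 has 2 bonds to C, 2 bonds to O → oxidation state +2.
After: C2 has 2 bonds to C, 1 bond to H, 1 bond to O → oxidation state 0.
Δ = 0 − (+2) = -2, so this is a reduction at C2.

-2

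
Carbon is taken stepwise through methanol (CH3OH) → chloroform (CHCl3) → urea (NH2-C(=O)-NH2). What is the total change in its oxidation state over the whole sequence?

Carbon oxidation states along the series — methanol: -2, chloroform: +2, urea: +4.
Net change = +4 − (-2) = +6.

+6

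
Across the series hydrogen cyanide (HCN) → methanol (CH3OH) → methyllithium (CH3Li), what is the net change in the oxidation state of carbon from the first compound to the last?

Carbon oxidation states along the series — hydrogen cyanide: +2, methanol: -2, methyllithium: -4.
Net change = -4 − (+2) = -6.

-6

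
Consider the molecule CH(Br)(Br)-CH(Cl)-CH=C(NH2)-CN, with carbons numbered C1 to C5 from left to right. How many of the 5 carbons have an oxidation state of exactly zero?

Tallying each carbon's bonds:
C1: 1C, 1H, 2Br → 0 − 1 + 2 = +1
C2: 2C, 1H, 1Cl → 0 − 1 + 1 = 0
C3: 3C, 1H → 0 − 1 = -1
C4: 3C, 1N → 0 + 1 = +1
C5: 1C, 3N → 0 + 3 = +3
1 carbon (C2) meets the condition.

1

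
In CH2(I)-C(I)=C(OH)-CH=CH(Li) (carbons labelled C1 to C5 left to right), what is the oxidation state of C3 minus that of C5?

+3

C3: 3C, 1O → 0 + 1 = +1
C5: 2C, 1H, 1Li → 0 − 1 − 1 = -2
Difference: +1 − (-2) = +3.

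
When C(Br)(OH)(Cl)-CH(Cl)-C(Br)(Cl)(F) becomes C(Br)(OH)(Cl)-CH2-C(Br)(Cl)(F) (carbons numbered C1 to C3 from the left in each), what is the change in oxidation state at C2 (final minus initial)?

Before: C2 has 2 bonds to C, 1 bond to H, 1 bond to Cl → oxidation state 0.
After: C2 has 2 bonds to C, 2 bonds to H → oxidation state -2.
Δ = -2 − (0) = -2, so this is a reduction at C2.

-2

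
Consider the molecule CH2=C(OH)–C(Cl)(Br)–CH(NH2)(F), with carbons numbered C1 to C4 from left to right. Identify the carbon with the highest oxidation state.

C3

Tallying each carbon's bonds:
C1: 2C, 2H → 0 − 2 = -2
C2: 3C, 1O → 0 + 1 = +1
C3: 2C, 1Cl, 1Br → 0 + 1 + 1 = +2
C4: 1C, 1H, 1N, 1F → 0 − 1 + 1 + 1 = +1
The most oxidised carbon is C3 at +2.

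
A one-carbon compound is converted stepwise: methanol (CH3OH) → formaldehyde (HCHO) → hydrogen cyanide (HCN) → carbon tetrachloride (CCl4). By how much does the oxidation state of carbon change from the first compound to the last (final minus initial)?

+6

Carbon oxidation states along the series — methanol: -2, formaldehyde: 0, hydrogen cyanide: +2, carbon tetrachloride: +4.
Net change = +4 − (-2) = +6.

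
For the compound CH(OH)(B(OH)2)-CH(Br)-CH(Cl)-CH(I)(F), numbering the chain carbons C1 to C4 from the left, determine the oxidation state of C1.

C1 has one bond to C (0), one bond to H (-1), one bond to O (+1), one bond to B (-1).
Oxidation state = 0 − 1 + 1 − 1 = -1.

-1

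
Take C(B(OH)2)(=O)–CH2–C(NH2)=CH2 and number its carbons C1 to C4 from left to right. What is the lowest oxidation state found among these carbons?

-2

Tallying each carbon's bonds:
C1: 1C, 2O, 1B → 0 + 2 − 1 = +1
C2: 2C, 2H → 0 − 2 = -2
C3: 3C, 1N → 0 + 1 = +1
C4: 2C, 2H → 0 − 2 = -2
The lowest value is -2.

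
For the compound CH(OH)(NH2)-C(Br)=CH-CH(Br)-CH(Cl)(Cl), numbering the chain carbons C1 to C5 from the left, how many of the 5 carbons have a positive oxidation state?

Assign +1 per bond to O/N/halogen, −1 per bond to H or an electropositive element, and 0 per bond to carbon. Tallying each carbon:
C1: 1C, 1H, 1O, 1N → 0 − 1 + 1 + 1 = +1
C2: 3C, 1Br → 0 + 1 = +1
C3: 3C, 1H → 0 − 1 = -1
C4: 2C, 1H, 1Br → 0 − 1 + 1 = 0
C5: 1C, 1H, 2Cl → 0 − 1 + 2 = +1
3 carbons (C1, C2, C5) meet the condition.

3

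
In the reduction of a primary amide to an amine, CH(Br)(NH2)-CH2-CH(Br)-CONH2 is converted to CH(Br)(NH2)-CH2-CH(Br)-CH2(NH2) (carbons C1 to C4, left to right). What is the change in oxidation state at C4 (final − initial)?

Before: C4 has 1 bond to C, 2 bonds to O, 1 bond to N → oxidation state +3.
After: C4 has 1 bond to C, 2 bonds to H, 1 bond to N → oxidation state -1.
Δ = -1 − (+3) = -4, so this is a reduction at C4.

-4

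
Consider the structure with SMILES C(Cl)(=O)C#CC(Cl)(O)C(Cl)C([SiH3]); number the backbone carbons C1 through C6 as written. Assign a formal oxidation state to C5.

C5 has one bond to C (0), one bond to C (0), one bond to Cl (+1), one bond to H (-1).
Oxidation state = 0 + 0 + 1 − 1 = 0.

0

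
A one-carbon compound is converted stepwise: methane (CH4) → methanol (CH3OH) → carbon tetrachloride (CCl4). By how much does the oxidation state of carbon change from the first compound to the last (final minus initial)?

+8

Carbon oxidation states along the series — methane: -4, methanol: -2, carbon tetrachloride: +4.
Net change = +4 − (-4) = +8.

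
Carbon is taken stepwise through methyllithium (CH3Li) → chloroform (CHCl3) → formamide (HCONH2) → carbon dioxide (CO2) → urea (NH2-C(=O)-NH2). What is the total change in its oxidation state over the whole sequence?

Carbon oxidation states along the series — methyllithium: -4, chloroform: +2, formamide: +2, carbon dioxide: +4, urea: +4.
Net change = +4 − (-4) = +8.

+8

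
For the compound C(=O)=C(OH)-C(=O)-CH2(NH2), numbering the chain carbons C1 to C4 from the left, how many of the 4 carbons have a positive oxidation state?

Bonds to more-electronegative neighbours contribute +1 each, bonds to H or metals contribute −1 each, and C–C bonds contribute 0. Tallying each carbon:
C1: 2C, 2O → 0 + 2 = +2
C2: 3C, 1O → 0 + 1 = +1
C3: 2C, 2O → 0 + 2 = +2
C4: 1C, 2H, 1N → 0 − 2 + 1 = -1
3 carbons (C1, C2, C3) meet the condition.

3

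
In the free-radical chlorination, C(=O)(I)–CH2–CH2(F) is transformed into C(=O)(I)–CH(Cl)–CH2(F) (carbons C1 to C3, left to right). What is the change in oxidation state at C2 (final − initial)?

+2

Before: C2 has 2 bonds to C, 2 bonds to H → oxidation state -2.
After: C2 has 2 bonds to C, 1 bond to H, 1 bond to Cl → oxidation state 0.
Δ = 0 − (-2) = +2, so this is an oxidation at C2.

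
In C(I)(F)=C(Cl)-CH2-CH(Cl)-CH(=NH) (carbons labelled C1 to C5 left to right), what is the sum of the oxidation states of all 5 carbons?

Tallying each carbon's bonds:
C1: 2C, 1F, 1I → 0 + 1 + 1 = +2
C2: 3C, 1Cl → 0 + 1 = +1
C3: 2C, 2H → 0 − 2 = -2
C4: 2C, 1H, 1Cl → 0 − 1 + 1 = 0
C5: 1C, 1H, 2N → 0 − 1 + 2 = +1
Sum = +2 + 1 − 2 + 0 + 1 = +2.

+2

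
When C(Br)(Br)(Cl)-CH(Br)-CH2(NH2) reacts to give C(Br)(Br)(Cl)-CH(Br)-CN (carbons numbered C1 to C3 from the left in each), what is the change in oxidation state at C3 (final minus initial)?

Before: C3 has 1 bond to C, 2 bonds to H, 1 bond to N → oxidation state -1.
After: C3 has 1 bond to C, 3 bonds to N → oxidation state +3.
Δ = +3 − (-1) = +4, so this is an oxidation at C3.

+4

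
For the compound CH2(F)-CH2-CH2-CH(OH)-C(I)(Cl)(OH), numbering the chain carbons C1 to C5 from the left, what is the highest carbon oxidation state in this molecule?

+3

Tallying each carbon's bonds:
C1: 1C, 2H, 1F → 0 − 2 + 1 = -1
C2: 2C, 2H → 0 − 2 = -2
C3: 2C, 2H → 0 − 2 = -2
C4: 2C, 1H, 1O → 0 − 1 + 1 = 0
C5: 1C, 1O, 1Cl, 1I → 0 + 1 + 1 + 1 = +3
The highest value is +3.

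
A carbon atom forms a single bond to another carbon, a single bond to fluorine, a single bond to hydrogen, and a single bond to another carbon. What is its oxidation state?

The carbon has one bond to C (0), one bond to C (0), one bond to F (+1), one bond to H (-1).
Oxidation state = 0 + 0 + 1 − 1 = 0.

0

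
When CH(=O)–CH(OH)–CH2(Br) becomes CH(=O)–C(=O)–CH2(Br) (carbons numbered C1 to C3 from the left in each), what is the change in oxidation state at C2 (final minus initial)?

Before: C2 has 2 bonds to C, 1 bond to H, 1 bond to O → oxidation state 0.
After: C2 has 2 bonds to C, 2 bonds to O → oxidation state +2.
Δ = +2 − (0) = +2, so this is an oxidation at C2.

+2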